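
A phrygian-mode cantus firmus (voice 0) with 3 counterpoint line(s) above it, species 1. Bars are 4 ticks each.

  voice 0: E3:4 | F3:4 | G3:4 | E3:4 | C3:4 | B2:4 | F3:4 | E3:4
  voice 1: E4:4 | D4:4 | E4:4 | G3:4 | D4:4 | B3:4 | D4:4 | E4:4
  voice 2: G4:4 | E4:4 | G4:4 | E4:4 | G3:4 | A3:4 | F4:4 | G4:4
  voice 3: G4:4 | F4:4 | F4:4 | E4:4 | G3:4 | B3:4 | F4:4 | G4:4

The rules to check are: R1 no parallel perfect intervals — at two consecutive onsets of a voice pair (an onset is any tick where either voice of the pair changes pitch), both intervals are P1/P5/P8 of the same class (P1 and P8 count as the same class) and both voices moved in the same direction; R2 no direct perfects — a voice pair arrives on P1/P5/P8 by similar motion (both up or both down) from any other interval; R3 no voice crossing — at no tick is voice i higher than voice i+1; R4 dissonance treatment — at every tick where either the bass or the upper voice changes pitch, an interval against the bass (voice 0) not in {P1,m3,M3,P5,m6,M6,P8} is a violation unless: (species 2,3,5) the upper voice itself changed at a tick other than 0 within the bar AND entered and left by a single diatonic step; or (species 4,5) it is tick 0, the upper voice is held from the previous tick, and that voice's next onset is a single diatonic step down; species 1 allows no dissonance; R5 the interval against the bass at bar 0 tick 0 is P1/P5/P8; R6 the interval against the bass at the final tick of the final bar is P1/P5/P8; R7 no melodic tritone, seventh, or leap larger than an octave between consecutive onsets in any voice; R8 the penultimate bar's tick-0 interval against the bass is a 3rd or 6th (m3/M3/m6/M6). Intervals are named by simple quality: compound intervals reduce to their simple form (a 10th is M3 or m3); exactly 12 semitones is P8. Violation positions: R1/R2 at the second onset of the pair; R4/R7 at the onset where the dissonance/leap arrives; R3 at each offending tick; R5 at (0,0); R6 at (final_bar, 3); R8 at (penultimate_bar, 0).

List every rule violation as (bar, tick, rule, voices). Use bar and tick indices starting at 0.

(0, 0, R5, (0, 2))
(0, 0, R5, (0, 3))
(1, 0, R4, (0, 2))
(2, 0, R2, (0, 2))
(2, 0, R3, (2, 3))
(2, 0, R4, (0, 3))
(2, 1, R3, (2, 3))
(2, 2, R3, (2, 3))
(2, 3, R3, (2, 3))
(3, 0, R1, (0, 2))
(3, 0, R2, (0, 3))
(3, 0, R2, (2, 3))
(4, 0, R1, (2, 3))
(4, 0, R2, (0, 2))
(4, 0, R2, (0, 3))
(4, 0, R3, (1, 2))
(4, 0, R4, (0, 1))
(4, 1, R3, (1, 2))
(4, 2, R3, (1, 2))
(4, 3, R3, (1, 2))
(5, 0, R2, (0, 1))
(5, 0, R3, (1, 2))
(5, 0, R4, (0, 2))
(5, 1, R3, (1, 2))
(5, 2, R3, (1, 2))
(5, 3, R3, (1, 2))
(6, 0, R1, (0, 3))
(6, 0, R2, (0, 2))
(6, 0, R2, (2, 3))
(6, 0, R7, (0,))
(6, 0, R7, (3,))
(6, 0, R8, (0, 2))
(6, 0, R8, (0, 3))
(7, 0, R1, (2, 3))
(7, 3, R6, (0, 2))
(7, 3, R6, (0, 3))

bar 0: v0=E3 v1=E4 v2=G4 v3=G4 downbeat m3
bar 1: v0=F3 v1=D4 v2=E4 v3=F4 downbeat P8
bar 2: v0=G3 v1=E4 v2=G4 v3=F4 downbeat m7
bar 3: v0=E3 v1=G3 v2=E4 v3=E4 downbeat P8
bar 4: v0=C3 v1=D4 v2=G3 v3=G3 downbeat P5
bar 5: v0=B2 v1=B3 v2=A3 v3=B3 downbeat P8
bar 6: v0=F3 v1=D4 v2=F4 v3=F4 downbeat P8
bar 7: v0=E3 v1=E4 v2=G4 v3=G4 downbeat m3
  -> R5 @ bar 0 tick 0 v(0, 2): opens on m3
  -> R5 @ bar 0 tick 0 v(0, 3): opens on m3
  -> R4 @ bar 1 tick 0 v(0, 2): F3/E4 M7 untreated
  -> R2 @ bar 2 tick 0 v(0, 2): F3/E4 M7 -> G3/G4 P8 similar
  -> R3 @ bar 2 tick 0 v(2, 3): G4 above F4
  -> R4 @ bar 2 tick 0 v(0, 3): G3/F4 m7 untreated
  -> R3 @ bar 2 tick 1 v(2, 3): G4 above F4
  -> R3 @ bar 2 tick 2 v(2, 3): G4 above F4
  -> R3 @ bar 2 tick 3 v(2, 3): G4 above F4
  -> R1 @ bar 3 tick 0 v(0, 2): G3/G4 P8 -> E3/E4 P8 similar
  -> R2 @ bar 3 tick 0 v(0, 3): G3/F4 m7 -> E3/E4 P8 similar
  -> R2 @ bar 3 tick 0 v(2, 3): G4/F4 M2 -> E4/E4 P1 similar
  -> R1 @ bar 4 tick 0 v(2, 3): E4/E4 P1 -> G3/G3 P1 similar
  -> R2 @ bar 4 tick 0 v(0, 2): E3/E4 P8 -> C3/G3 P5 similar
  -> R2 @ bar 4 tick 0 v(0, 3): E3/E4 P8 -> C3/G3 P5 similar
  -> R3 @ bar 4 tick 0 v(1, 2): D4 above G3
  -> R4 @ bar 4 tick 0 v(0, 1): C3/D4 M2 untreated
  -> R3 @ bar 4 tick 1 v(1, 2): D4 above G3
  -> R3 @ bar 4 tick 2 v(1, 2): D4 above G3
  -> R3 @ bar 4 tick 3 v(1, 2): D4 above G3
  -> R2 @ bar 5 tick 0 v(0, 1): C3/D4 M2 -> B2/B3 P8 similar
  -> R3 @ bar 5 tick 0 v(1, 2): B3 above A3
  -> R4 @ bar 5 tick 0 v(0, 2): B2/A3 m7 untreated
  -> R3 @ bar 5 tick 1 v(1, 2): B3 above A3
  -> R3 @ bar 5 tick 2 v(1, 2): B3 above A3
  -> R3 @ bar 5 tick 3 v(1, 2): B3 above A3
  -> R1 @ bar 6 tick 0 v(0, 3): B2/B3 P8 -> F3/F4 P8 similar
  -> R2 @ bar 6 tick 0 v(0, 2): B2/A3 m7 -> F3/F4 P8 similar
  -> R2 @ bar 6 tick 0 v(2, 3): A3/B3 M2 -> F4/F4 P1 similar
  -> R7 @ bar 6 tick 0 v(0,): B2->F3 leap 6st
  -> R7 @ bar 6 tick 0 v(3,): B3->F4 leap 6st
  -> R8 @ bar 6 tick 0 v(0, 2): penult P8 not 3rd/6th
  -> R8 @ bar 6 tick 0 v(0, 3): penult P8 not 3rd/6th
  -> R1 @ bar 7 tick 0 v(2, 3): F4/F4 P1 -> G4/G4 P1 similar
  -> R6 @ bar 7 tick 3 v(0, 2): closes on m3
  -> R6 @ bar 7 tick 3 v(0, 3): closes on m3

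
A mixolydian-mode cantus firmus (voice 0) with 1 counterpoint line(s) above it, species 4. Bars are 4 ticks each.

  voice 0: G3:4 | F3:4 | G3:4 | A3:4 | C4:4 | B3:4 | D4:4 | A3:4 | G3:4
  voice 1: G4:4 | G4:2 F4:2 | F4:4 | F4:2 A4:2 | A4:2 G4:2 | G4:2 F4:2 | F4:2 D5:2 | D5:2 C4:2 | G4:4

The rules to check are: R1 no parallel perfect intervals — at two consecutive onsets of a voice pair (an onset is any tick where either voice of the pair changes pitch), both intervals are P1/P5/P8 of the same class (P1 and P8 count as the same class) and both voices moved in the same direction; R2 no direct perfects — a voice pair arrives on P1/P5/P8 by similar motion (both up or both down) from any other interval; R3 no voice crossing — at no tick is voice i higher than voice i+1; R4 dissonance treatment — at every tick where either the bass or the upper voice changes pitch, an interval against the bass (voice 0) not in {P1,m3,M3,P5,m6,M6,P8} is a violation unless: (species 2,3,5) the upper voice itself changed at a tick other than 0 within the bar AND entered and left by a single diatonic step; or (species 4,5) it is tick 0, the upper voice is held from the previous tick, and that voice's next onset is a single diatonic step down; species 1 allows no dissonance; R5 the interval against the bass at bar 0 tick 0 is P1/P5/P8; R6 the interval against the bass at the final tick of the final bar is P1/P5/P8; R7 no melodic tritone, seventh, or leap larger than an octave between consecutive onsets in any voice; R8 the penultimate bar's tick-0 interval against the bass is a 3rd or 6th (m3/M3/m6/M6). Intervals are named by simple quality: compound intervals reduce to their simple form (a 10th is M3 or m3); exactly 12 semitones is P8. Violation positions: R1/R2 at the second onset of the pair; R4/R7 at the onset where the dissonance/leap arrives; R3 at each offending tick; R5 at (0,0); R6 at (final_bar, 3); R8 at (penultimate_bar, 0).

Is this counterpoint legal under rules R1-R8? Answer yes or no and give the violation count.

No (5 violations)

bar 0: v0=G3 v1=G4 (P8)
bar 1: v0=F3 v1=G4 (M2)
bar 2: v0=G3 v1=F4 (m7)
bar 3: v0=A3 v1=F4 (m6)
bar 4: v0=C4 v1=A4 (M6)
bar 5: v0=B3 v1=G4 (m6)
bar 6: v0=D4 v1=F4 (m3)
bar 7: v0=A3 v1=D5 (P4)
bar 8: v0=G3 v1=G4 (P8)
  R4 @ bar2.0: G3/F4 m7 untreated
  R4 @ bar5.2: B3/F4 TT untreated
  R4 @ bar7.0: A3/D5 P4 untreated
  R8 @ bar7.0: penult P4 not 3rd/6th
  R7 @ bar7.2: D5->C4 leap 14st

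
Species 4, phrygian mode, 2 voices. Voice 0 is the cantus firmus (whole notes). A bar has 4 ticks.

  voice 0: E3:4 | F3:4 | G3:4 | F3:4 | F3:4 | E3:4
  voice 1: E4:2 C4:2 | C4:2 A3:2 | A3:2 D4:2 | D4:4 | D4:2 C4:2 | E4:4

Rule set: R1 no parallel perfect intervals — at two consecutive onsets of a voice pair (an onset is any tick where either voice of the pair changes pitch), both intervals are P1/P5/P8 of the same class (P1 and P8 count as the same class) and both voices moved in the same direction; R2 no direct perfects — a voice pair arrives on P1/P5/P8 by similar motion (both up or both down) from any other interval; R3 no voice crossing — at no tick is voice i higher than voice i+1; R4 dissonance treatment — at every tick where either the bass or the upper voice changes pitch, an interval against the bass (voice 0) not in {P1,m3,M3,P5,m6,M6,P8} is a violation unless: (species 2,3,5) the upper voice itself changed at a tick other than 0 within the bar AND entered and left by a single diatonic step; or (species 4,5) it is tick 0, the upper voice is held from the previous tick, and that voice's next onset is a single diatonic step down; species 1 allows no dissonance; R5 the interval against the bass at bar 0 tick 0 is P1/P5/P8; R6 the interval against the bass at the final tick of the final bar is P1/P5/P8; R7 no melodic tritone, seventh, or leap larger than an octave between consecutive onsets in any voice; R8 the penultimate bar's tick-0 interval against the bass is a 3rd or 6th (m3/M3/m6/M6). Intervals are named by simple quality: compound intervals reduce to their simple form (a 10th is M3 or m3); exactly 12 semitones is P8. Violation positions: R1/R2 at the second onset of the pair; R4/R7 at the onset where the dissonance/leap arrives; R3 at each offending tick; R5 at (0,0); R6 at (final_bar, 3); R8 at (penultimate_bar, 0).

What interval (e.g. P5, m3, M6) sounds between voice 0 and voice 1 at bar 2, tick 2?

voice 0=G3 voice 1=D4 -> P5

P5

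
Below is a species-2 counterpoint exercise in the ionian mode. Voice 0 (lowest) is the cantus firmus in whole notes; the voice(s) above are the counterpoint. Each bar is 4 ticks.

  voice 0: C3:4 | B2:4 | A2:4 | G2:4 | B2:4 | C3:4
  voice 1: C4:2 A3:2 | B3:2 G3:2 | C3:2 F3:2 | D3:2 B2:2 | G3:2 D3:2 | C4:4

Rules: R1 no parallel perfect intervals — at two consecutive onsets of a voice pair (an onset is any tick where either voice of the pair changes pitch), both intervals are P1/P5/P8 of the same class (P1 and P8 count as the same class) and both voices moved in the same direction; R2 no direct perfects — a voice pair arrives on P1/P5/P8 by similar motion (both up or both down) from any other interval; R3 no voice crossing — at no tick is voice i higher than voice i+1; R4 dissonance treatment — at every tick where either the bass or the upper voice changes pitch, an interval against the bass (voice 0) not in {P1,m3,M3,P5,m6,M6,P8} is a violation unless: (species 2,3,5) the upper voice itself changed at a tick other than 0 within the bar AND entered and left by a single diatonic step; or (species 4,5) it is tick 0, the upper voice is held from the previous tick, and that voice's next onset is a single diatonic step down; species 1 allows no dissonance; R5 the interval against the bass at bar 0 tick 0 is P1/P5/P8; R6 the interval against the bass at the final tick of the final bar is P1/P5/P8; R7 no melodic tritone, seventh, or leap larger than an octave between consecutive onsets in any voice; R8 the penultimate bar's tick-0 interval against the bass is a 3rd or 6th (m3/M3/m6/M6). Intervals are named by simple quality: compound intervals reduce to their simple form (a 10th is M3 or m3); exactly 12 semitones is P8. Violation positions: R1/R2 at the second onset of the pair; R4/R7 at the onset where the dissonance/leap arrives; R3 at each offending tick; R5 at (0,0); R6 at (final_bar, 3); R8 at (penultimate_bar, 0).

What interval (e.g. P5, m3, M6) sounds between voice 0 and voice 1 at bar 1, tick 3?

voice 0=B2 voice 1=G3 -> m6

m6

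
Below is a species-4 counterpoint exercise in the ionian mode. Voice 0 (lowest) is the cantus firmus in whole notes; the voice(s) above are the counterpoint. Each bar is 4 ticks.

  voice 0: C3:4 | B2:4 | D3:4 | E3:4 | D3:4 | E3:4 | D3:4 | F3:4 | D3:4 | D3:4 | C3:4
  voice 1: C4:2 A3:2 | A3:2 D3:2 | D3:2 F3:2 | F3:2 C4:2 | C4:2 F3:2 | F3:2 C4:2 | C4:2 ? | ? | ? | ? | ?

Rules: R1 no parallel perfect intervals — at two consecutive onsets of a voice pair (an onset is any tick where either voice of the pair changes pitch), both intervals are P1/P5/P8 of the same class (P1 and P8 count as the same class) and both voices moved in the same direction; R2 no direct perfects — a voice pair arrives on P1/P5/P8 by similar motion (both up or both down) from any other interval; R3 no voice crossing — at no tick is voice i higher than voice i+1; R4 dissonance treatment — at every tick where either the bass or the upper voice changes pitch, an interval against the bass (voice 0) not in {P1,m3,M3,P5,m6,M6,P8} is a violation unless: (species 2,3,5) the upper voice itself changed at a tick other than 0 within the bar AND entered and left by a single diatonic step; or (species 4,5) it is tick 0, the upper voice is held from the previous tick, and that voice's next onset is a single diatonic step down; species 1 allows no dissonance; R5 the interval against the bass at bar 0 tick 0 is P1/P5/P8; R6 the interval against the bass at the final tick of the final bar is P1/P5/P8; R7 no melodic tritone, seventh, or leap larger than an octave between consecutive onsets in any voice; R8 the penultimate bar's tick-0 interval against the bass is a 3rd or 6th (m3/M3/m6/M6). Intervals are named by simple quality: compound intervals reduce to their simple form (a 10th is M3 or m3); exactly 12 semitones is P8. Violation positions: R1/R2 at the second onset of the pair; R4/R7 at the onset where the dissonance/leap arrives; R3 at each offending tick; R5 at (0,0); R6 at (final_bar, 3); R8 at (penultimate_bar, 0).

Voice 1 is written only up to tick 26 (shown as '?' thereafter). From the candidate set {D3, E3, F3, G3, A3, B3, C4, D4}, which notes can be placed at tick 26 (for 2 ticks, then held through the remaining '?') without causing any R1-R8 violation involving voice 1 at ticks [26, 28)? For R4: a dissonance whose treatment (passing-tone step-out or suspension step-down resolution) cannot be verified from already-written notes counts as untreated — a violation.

D3: violates R7
E3: violates R4
F3: legal
G3: violates R4
A3: legal
B3: legal
C4: legal
D4: legal

{A3, B3, C4, D4, F3}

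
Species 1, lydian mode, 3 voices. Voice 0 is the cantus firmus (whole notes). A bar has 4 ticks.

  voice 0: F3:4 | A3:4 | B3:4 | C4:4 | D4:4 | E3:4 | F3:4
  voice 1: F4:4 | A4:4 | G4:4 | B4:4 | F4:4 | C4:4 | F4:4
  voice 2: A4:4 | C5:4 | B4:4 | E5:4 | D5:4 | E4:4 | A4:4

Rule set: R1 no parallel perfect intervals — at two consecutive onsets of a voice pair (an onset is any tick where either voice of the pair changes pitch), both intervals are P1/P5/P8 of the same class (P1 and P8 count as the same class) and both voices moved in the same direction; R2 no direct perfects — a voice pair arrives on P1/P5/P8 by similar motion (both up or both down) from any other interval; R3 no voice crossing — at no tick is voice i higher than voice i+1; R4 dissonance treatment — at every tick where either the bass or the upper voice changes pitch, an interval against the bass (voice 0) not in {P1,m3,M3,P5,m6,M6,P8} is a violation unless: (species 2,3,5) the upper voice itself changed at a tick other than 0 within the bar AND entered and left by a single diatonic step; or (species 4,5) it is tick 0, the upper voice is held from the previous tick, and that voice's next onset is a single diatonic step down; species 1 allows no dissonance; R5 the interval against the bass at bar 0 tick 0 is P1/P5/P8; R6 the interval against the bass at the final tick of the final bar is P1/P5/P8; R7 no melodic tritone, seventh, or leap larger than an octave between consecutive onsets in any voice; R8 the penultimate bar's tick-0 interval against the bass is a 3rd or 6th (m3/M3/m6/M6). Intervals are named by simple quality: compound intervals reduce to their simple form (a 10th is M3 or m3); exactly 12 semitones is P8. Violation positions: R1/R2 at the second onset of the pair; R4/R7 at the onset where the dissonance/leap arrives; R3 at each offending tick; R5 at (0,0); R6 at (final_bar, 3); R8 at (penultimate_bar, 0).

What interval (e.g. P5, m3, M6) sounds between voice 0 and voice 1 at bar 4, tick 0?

m3

voice 0=D4 voice 1=F4 -> m3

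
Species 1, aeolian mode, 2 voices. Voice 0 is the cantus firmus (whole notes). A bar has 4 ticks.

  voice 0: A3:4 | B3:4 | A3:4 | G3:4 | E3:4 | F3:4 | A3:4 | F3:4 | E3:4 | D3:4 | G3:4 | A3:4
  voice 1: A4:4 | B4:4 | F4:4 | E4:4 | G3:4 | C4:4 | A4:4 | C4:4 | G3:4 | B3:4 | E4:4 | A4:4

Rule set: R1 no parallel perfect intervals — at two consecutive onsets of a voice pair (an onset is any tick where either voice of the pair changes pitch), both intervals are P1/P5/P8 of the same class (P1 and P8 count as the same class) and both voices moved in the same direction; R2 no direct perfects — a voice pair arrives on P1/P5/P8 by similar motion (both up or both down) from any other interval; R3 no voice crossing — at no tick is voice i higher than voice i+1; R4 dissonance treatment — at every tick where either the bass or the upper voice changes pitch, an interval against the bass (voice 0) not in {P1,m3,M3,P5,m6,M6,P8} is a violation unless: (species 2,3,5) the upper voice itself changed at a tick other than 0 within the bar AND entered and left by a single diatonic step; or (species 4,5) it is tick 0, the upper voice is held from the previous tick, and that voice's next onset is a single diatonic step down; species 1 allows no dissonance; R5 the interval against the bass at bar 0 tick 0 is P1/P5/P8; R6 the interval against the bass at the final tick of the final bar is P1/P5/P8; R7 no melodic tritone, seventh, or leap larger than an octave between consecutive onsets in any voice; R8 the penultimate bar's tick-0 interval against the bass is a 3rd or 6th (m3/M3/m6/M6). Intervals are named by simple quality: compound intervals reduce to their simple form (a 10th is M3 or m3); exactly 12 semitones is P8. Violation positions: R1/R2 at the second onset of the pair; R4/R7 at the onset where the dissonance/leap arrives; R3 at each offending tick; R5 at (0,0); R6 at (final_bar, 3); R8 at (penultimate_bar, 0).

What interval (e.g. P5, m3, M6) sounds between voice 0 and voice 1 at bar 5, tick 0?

voice 0=F3 voice 1=C4 -> P5

P5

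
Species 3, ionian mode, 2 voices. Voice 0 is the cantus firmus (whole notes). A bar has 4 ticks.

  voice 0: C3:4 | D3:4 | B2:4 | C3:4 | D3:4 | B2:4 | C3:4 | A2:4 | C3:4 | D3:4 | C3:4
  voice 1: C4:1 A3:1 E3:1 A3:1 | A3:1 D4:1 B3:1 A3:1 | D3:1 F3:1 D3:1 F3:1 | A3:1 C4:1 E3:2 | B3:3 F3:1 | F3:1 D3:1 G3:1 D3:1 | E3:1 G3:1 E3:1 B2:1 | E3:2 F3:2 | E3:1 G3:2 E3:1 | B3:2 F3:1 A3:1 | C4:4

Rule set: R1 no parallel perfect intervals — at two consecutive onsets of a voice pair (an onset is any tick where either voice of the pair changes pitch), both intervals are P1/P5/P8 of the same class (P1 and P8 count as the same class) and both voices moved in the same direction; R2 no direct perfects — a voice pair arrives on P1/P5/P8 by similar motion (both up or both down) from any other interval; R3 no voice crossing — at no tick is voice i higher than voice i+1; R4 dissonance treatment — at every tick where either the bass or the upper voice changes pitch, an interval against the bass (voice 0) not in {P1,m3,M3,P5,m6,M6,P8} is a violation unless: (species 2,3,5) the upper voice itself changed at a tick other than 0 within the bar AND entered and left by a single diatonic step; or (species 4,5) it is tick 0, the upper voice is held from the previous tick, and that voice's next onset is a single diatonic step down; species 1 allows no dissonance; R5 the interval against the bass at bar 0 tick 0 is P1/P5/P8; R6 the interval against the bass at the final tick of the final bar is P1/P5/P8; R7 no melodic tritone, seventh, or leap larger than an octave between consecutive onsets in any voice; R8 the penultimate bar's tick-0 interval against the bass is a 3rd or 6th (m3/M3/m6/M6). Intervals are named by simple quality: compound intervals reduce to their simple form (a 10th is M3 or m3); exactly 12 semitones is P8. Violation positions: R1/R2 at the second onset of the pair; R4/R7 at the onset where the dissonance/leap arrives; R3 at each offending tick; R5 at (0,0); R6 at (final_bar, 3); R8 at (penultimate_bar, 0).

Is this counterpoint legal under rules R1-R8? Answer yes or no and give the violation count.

bar 0: v0=C3 v1=C4 (P8)
bar 1: v0=D3 v1=A3 (P5)
bar 2: v0=B2 v1=D3 (m3)
bar 3: v0=C3 v1=A3 (M6)
bar 4: v0=D3 v1=B3 (M6)
bar 5: v0=B2 v1=F3 (TT)
bar 6: v0=C3 v1=E3 (M3)
bar 7: v0=A2 v1=E3 (P5)
bar 8: v0=C3 v1=E3 (M3)
bar 9: v0=D3 v1=B3 (M6)
bar 10: v0=C3 v1=C4 (P8)
  R4 @ bar2.1: B2/F3 TT untreated
  R4 @ bar2.3: B2/F3 TT untreated
  R7 @ bar4.3: B3->F3 leap 6st
  R4 @ bar5.0: B2/F3 TT untreated
  R3 @ bar6.3: C3 above B2
  R4 @ bar6.3: C3/B2 m2 untreated
  R7 @ bar9.2: B3->F3 leap 6st

No (7 violations)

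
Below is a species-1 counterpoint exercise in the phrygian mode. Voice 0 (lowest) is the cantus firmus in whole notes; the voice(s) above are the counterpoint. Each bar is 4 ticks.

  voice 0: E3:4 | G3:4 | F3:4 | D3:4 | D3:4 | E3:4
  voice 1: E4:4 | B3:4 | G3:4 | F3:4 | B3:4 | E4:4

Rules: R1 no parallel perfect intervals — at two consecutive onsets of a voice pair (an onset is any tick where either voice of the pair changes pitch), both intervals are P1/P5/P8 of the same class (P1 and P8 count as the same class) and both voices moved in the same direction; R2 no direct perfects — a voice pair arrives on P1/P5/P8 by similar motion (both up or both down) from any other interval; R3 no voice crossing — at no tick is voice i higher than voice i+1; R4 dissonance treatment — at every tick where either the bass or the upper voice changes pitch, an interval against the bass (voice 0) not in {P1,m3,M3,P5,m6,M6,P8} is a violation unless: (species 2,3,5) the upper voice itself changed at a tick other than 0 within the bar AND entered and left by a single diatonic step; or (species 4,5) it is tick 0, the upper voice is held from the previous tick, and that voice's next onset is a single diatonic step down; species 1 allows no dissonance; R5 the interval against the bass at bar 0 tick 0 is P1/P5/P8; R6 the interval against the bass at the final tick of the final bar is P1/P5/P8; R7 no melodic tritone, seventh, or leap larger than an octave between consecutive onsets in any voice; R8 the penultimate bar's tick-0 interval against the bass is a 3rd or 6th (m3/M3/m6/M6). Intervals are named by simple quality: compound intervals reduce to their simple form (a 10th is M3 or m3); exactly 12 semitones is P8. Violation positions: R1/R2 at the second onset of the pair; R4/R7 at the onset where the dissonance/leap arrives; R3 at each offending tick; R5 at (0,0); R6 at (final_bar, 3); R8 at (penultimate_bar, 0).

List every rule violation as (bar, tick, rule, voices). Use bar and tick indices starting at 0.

(2, 0, R4, (0, 1))
(4, 0, R7, (1,))
(5, 0, R2, (0, 1))

bar 0: v0=E3 v1=E4 downbeat P8
bar 1: v0=G3 v1=B3 downbeat M3
bar 2: v0=F3 v1=G3 downbeat M2
bar 3: v0=D3 v1=F3 downbeat m3
bar 4: v0=D3 v1=B3 downbeat M6
bar 5: v0=E3 v1=E4 downbeat P8
  -> R4 @ bar 2 tick 0 v(0, 1): F3/G3 M2 untreated
  -> R7 @ bar 4 tick 0 v(1,): F3->B3 leap 6st
  -> R2 @ bar 5 tick 0 v(0, 1): D3/B3 M6 -> E3/E4 P8 similar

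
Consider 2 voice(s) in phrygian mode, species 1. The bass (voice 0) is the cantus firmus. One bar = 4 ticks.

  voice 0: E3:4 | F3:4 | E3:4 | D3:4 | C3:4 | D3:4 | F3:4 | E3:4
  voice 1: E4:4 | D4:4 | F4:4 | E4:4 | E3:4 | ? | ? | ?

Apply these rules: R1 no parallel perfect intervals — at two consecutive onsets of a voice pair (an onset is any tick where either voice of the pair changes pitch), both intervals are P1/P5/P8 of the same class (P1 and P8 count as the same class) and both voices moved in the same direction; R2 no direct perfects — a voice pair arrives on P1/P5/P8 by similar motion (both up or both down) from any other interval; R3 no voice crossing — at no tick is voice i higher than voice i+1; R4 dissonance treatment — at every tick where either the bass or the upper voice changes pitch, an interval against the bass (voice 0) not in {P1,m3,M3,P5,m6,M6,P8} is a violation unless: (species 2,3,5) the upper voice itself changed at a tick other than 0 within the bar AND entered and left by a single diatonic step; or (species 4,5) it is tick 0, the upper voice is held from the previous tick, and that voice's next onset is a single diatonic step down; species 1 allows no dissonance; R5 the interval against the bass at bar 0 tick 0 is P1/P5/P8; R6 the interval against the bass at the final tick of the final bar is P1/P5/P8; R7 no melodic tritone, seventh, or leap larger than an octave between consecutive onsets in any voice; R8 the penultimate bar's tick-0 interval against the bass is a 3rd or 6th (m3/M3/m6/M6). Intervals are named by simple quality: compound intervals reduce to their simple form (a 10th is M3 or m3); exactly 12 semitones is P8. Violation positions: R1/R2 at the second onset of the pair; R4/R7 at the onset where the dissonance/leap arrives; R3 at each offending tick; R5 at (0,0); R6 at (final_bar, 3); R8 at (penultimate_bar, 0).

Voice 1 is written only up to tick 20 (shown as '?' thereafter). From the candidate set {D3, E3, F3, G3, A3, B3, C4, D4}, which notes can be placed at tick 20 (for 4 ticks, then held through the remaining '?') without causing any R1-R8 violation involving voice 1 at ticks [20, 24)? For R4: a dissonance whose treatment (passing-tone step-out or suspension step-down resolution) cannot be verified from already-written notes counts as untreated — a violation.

{B3, D3, F3}

D3: legal
E3: violates R4
F3: legal
G3: violates R4
A3: violates R2
B3: legal
C4: violates R4
D4: violates R2,R7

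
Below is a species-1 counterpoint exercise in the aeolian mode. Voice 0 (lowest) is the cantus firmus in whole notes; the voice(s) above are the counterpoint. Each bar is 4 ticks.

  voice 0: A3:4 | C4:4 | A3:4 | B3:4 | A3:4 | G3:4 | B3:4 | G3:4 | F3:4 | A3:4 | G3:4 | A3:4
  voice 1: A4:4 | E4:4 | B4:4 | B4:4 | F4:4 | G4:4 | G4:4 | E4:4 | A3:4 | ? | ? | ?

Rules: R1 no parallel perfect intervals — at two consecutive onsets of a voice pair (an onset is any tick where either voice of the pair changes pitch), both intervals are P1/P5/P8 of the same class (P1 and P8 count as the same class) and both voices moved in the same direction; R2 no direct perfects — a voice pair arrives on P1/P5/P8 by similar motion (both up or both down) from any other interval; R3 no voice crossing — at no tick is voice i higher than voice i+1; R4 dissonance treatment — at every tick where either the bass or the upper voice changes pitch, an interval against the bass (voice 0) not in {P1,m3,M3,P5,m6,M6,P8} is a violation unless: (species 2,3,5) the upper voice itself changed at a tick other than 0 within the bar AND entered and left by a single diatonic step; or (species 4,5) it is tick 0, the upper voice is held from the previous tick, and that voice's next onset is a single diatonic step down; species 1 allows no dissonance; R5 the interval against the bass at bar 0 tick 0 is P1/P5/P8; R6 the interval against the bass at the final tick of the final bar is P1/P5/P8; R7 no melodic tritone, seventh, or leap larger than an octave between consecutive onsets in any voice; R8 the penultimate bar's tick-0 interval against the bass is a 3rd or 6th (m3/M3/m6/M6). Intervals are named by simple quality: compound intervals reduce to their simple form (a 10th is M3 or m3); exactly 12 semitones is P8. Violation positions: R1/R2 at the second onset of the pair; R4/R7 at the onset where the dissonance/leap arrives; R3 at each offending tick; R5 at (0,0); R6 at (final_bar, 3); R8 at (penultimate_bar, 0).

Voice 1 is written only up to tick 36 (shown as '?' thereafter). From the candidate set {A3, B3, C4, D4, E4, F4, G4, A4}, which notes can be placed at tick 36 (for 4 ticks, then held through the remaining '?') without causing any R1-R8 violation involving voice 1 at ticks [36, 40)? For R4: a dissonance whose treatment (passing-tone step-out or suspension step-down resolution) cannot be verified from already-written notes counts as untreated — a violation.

A3: legal
B3: violates R4
C4: legal
D4: violates R4
E4: violates R2
F4: legal
G4: violates R4,R7
A4: violates R2

{A3, C4, F4}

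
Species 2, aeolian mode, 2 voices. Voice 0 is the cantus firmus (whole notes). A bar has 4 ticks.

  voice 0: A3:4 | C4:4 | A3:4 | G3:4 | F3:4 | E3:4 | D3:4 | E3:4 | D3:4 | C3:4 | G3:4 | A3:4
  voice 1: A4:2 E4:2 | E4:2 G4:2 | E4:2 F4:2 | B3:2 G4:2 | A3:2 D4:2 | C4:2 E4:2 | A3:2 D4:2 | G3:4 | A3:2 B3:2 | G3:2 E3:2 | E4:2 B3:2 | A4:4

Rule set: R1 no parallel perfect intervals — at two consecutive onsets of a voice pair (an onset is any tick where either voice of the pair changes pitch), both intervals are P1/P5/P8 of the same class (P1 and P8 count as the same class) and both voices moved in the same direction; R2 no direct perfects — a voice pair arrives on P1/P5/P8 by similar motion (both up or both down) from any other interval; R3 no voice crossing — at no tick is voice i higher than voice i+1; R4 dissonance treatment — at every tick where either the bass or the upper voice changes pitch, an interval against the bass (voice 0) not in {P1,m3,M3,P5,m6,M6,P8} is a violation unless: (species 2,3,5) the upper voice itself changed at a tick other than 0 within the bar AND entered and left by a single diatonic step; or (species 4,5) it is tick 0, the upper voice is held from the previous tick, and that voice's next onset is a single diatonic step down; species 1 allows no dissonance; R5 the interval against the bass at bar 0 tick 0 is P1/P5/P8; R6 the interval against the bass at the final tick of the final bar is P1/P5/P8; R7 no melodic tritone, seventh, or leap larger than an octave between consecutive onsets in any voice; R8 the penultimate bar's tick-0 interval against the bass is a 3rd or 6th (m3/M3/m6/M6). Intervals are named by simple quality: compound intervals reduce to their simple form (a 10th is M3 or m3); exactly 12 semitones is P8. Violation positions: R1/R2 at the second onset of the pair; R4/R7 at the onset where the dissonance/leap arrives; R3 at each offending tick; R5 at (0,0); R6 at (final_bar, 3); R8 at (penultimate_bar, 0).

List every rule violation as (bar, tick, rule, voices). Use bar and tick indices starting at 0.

bar 0: v0=A3 v1=A4 downbeat P8
bar 1: v0=C4 v1=E4 downbeat M3
bar 2: v0=A3 v1=E4 downbeat P5
bar 3: v0=G3 v1=B3 downbeat M3
bar 4: v0=F3 v1=A3 downbeat M3
bar 5: v0=E3 v1=C4 downbeat m6
bar 6: v0=D3 v1=A3 downbeat P5
bar 7: v0=E3 v1=G3 downbeat m3
bar 8: v0=D3 v1=A3 downbeat P5
bar 9: v0=C3 v1=G3 downbeat P5
bar 10: v0=G3 v1=E4 downbeat M6
bar 11: v0=A3 v1=A4 downbeat P8
  -> R1 @ bar 2 tick 0 v(0, 1): C4/G4 P5 -> A3/E4 P5 similar
  -> R7 @ bar 3 tick 0 v(1,): F4->B3 leap 6st
  -> R7 @ bar 4 tick 0 v(1,): G4->A3 leap 10st
  -> R2 @ bar 6 tick 0 v(0, 1): E3/E4 P8 -> D3/A3 P5 similar
  -> R2 @ bar 9 tick 0 v(0, 1): D3/B3 M6 -> C3/G3 P5 similar
  -> R2 @ bar 11 tick 0 v(0, 1): G3/B3 M3 -> A3/A4 P8 similar
  -> R7 @ bar 11 tick 0 v(1,): B3->A4 leap 10st

(2, 0, R1, (0, 1))
(3, 0, R7, (1,))
(4, 0, R7, (1,))
(6, 0, R2, (0, 1))
(9, 0, R2, (0, 1))
(11, 0, R2, (0, 1))
(11, 0, R7, (1,))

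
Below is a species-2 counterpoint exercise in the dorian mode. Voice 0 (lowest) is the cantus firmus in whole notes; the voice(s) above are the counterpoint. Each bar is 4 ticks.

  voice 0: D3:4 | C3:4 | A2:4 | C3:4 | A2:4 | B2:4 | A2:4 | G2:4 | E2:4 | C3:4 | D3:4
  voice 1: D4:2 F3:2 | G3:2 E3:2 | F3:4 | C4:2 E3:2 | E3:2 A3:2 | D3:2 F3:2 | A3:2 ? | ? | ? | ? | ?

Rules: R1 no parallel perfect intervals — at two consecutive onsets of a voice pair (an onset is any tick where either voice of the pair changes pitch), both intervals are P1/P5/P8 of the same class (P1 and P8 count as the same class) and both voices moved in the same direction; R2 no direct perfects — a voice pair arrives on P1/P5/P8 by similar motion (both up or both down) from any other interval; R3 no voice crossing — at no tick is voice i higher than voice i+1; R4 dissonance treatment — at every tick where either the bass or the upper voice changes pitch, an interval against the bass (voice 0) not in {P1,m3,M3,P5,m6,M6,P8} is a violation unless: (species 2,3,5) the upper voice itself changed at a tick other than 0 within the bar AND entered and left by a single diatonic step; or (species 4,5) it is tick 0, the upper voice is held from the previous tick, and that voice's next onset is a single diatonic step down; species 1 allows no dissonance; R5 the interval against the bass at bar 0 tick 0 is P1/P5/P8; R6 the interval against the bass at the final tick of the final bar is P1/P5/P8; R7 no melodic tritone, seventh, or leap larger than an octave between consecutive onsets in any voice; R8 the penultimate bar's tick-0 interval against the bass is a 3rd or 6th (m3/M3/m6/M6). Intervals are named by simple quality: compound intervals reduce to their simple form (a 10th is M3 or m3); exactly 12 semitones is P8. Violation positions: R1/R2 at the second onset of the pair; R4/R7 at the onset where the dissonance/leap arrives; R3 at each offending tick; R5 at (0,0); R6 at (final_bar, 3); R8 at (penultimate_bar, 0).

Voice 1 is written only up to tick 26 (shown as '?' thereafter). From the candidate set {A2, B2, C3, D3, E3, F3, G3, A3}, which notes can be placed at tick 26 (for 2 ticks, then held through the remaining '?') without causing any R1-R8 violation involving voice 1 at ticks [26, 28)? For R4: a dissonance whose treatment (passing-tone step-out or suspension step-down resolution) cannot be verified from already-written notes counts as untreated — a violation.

A2: legal
B2: violates R4,R7
C3: legal
D3: violates R4
E3: legal
F3: legal
G3: violates R4
A3: legal

{A2, A3, C3, E3, F3}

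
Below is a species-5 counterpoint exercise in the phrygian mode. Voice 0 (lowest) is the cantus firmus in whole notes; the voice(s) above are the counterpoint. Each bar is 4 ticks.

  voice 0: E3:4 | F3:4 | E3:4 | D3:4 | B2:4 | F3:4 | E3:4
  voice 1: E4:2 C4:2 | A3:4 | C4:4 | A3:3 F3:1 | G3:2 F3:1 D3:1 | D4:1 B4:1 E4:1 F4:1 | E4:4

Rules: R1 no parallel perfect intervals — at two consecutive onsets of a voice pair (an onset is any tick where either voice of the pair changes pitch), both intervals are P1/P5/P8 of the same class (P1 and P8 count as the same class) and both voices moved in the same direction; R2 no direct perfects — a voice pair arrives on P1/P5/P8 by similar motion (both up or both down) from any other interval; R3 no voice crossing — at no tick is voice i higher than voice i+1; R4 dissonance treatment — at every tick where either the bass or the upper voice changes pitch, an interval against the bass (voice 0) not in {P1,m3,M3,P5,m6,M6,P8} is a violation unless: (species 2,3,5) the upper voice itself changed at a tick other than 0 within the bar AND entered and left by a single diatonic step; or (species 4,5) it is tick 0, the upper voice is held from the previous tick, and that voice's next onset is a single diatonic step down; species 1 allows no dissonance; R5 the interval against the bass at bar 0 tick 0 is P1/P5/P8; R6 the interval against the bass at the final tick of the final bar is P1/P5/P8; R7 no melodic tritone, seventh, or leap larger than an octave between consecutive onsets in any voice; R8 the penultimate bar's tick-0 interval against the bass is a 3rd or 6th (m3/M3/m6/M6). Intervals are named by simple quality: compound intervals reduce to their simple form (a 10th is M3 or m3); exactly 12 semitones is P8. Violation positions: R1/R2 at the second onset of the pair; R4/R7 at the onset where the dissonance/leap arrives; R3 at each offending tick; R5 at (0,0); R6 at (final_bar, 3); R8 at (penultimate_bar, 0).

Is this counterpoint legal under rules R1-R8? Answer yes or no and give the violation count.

No (6 violations)

bar 0: v0=E3 v1=E4 (P8)
bar 1: v0=F3 v1=A3 (M3)
bar 2: v0=E3 v1=C4 (m6)
bar 3: v0=D3 v1=A3 (P5)
bar 4: v0=B2 v1=G3 (m6)
bar 5: v0=F3 v1=D4 (M6)
bar 6: v0=E3 v1=E4 (P8)
  R2 @ bar3.0: E3/C4 m6 -> D3/A3 P5 similar
  R4 @ bar4.2: B2/F3 TT untreated
  R7 @ bar5.0: B2->F3 leap 6st
  R4 @ bar5.1: F3/B4 TT untreated
  R4 @ bar5.2: F3/E4 M7 untreated
  R1 @ bar6.0: F3/F4 P8 -> E3/E4 P8 similar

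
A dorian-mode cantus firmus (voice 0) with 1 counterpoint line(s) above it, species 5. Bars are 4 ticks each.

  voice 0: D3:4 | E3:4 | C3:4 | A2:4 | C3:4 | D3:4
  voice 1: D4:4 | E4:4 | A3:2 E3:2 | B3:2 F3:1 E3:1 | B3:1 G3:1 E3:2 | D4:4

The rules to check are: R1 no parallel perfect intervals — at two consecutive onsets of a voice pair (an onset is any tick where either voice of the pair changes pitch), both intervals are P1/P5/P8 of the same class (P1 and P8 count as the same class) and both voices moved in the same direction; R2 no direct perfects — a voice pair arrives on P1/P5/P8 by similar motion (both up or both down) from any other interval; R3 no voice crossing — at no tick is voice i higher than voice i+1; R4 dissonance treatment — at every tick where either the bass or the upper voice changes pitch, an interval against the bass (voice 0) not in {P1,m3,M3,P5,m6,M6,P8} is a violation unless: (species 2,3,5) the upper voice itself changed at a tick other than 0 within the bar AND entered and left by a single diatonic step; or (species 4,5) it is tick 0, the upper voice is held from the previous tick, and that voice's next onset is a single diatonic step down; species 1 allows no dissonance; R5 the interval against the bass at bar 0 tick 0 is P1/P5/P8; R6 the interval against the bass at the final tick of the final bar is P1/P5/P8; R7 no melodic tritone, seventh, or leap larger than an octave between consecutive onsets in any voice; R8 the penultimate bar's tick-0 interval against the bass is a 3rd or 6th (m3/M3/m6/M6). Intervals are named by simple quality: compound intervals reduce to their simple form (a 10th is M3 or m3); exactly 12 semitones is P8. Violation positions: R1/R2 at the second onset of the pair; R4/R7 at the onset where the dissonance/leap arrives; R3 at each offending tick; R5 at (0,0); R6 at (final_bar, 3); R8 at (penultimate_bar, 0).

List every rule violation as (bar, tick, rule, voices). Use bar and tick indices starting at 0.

(1, 0, R1, (0, 1))
(3, 0, R4, (0, 1))
(3, 2, R7, (1,))
(4, 0, R4, (0, 1))
(4, 0, R8, (0, 1))
(5, 0, R2, (0, 1))
(5, 0, R7, (1,))

bar 0: v0=D3 v1=D4 downbeat P8
bar 1: v0=E3 v1=E4 downbeat P8
bar 2: v0=C3 v1=A3 downbeat M6
bar 3: v0=A2 v1=B3 downbeat M2
bar 4: v0=C3 v1=B3 downbeat M7
bar 5: v0=D3 v1=D4 downbeat P8
  -> R1 @ bar 1 tick 0 v(0, 1): D3/D4 P8 -> E3/E4 P8 similar
  -> R4 @ bar 3 tick 0 v(0, 1): A2/B3 M2 untreated
  -> R7 @ bar 3 tick 2 v(1,): B3->F3 leap 6st
  -> R4 @ bar 4 tick 0 v(0, 1): C3/B3 M7 untreated
  -> R8 @ bar 4 tick 0 v(0, 1): penult M7 not 3rd/6th
  -> R2 @ bar 5 tick 0 v(0, 1): C3/E3 M3 -> D3/D4 P8 similar
  -> R7 @ bar 5 tick 0 v(1,): E3->D4 leap 10st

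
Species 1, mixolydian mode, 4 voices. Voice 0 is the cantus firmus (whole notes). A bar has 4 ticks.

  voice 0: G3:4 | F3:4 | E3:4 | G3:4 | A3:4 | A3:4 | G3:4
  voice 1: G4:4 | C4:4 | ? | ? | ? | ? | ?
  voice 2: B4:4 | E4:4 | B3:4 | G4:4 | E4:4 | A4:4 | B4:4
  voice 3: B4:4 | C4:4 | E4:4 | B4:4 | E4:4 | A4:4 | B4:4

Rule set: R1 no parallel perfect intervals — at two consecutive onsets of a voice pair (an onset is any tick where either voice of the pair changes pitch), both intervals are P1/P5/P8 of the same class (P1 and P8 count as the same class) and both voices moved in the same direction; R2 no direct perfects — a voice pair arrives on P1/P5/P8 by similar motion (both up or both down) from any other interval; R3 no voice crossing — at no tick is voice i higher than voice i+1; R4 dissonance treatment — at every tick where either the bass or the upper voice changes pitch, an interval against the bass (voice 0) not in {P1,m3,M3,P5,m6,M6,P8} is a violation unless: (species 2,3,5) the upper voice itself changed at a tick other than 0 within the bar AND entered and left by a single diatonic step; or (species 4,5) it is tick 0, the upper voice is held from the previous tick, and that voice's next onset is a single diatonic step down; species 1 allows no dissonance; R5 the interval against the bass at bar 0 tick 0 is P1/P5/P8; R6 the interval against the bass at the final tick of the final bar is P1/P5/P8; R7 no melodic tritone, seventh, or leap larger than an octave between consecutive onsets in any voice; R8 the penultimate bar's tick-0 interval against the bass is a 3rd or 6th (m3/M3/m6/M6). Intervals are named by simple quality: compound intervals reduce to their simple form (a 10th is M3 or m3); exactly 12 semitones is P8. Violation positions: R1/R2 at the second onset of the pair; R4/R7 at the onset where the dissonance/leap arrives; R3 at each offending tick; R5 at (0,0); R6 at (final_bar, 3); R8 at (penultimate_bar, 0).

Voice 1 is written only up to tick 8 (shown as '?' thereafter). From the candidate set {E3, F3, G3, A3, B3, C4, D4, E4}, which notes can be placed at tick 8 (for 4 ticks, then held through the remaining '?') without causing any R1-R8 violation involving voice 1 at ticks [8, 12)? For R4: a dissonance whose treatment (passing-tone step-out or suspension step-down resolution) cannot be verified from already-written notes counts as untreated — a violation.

E3: violates R2
F3: violates R4
G3: legal
A3: violates R4
B3: violates R1,R2
C4: violates R3
D4: violates R3,R4
E4: violates R1,R3

{G3}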